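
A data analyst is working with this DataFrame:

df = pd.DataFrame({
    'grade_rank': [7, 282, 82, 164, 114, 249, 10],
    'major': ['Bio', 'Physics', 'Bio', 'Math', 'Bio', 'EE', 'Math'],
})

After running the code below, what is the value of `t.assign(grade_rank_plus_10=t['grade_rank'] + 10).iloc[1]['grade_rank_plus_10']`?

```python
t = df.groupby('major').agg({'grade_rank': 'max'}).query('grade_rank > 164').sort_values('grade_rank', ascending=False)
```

group by major, max of grade_rank:
         grade_rank
major              
Bio             114
EE              249
Math            164
Physics         282
filter rows where grade_rank > 164:
         grade_rank
major              
EE              249
Physics         282
sort by grade_rank descending:
         grade_rank
major              
Physics         282
EE              249
add column grade_rank_plus_10 = t['grade_rank'] + 10:
         grade_rank  grade_rank_plus_10
major                                  
Physics         282                 292
EE              249                 259
value at position 1, column 'grade_rank_plus_10' → 259

259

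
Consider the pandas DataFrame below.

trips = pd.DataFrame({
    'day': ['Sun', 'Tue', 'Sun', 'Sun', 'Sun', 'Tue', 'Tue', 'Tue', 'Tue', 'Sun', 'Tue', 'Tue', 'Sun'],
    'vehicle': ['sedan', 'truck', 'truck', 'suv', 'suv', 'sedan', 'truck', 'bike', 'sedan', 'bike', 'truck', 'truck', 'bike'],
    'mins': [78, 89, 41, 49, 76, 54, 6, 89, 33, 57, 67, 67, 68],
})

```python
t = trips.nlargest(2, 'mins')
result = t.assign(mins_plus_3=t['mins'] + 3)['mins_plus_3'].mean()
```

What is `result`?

take 2 rows with largest mins:
   day vehicle  mins
1  Tue   truck    89
7  Tue    bike    89
add column mins_plus_3 = t['mins'] + 3:
   day vehicle  mins  mins_plus_3
1  Tue   truck    89           92
7  Tue    bike    89           92

92.0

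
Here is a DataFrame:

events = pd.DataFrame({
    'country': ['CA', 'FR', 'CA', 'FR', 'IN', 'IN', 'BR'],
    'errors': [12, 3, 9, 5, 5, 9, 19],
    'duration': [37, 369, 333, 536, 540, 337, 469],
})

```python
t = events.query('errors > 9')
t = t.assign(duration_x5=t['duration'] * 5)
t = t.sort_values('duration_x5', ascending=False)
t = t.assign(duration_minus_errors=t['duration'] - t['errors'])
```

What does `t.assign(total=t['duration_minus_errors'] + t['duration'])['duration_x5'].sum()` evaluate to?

filter rows where errors > 9:
  country  errors  duration
0      CA      12        37
6      BR      19       469
add column duration_x5 = t['duration'] * 5:
  country  errors  duration  duration_x5
0      CA      12        37          185
6      BR      19       469         2345
sort by duration_x5 descending:
  country  errors  duration  duration_x5
6      BR      19       469         2345
0      CA      12        37          185
add column duration_minus_errors = t['duration'] - t['errors']:
  country  errors  duration  duration_x5  duration_minus_errors
6      BR      19       469         2345                    450
0      CA      12        37          185                     25
add column total = t['duration_minus_errors'] + t['duration']:
  country  errors  duration  duration_x5  duration_minus_errors  total
6      BR      19       469         2345                    450    919
0      CA      12        37          185                     25     62
Then the sum of column 'duration_x5': 2530

2530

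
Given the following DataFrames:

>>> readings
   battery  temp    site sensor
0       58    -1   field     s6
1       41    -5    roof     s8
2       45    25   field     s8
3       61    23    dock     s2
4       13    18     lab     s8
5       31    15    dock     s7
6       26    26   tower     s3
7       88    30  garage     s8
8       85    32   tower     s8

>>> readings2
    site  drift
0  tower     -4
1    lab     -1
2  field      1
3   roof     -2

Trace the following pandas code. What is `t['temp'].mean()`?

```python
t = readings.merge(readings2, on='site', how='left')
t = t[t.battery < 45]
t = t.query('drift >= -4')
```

merge on 'site' (how='left') → 9 rows:
   battery  temp    site sensor  drift
0       58    -1   field     s6    1.0
1       41    -5    roof     s8   -2.0
2       45    25   field     s8    1.0
3       61    23    dock     s2    NaN
4       13    18     lab     s8   -1.0
5       31    15    dock     s7    NaN
6       26    26   tower     s3   -4.0
7       88    30  garage     s8    NaN
8       85    32   tower     s8   -4.0
filter rows where battery < 45:
   battery  temp   site sensor  drift
1       41    -5   roof     s8   -2.0
4       13    18    lab     s8   -1.0
5       31    15   dock     s7    NaN
6       26    26  tower     s3   -4.0
filter rows where drift >= -4:
   battery  temp   site sensor  drift
1       41    -5   roof     s8   -2.0
4       13    18    lab     s8   -1.0
6       26    26  tower     s3   -4.0

13.0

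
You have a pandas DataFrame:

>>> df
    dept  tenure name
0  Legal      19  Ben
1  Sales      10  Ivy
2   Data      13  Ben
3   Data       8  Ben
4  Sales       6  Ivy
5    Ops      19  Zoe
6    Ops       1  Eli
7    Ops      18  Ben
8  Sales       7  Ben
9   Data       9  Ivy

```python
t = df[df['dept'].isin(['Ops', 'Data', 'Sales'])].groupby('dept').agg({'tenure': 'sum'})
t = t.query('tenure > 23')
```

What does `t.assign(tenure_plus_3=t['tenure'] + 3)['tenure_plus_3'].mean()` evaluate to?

37.0

filter rows where dept in ['Ops', 'Data', 'Sales']:
    dept  tenure name
1  Sales      10  Ivy
2   Data      13  Ben
3   Data       8  Ben
4  Sales       6  Ivy
5    Ops      19  Zoe
6    Ops       1  Eli
7    Ops      18  Ben
8  Sales       7  Ben
9   Data       9  Ivy
group by dept, sum of tenure:
       tenure
dept         
Data       30
Ops        38
Sales      23
filter rows where tenure > 23:
      tenure
dept        
Data      30
Ops       38
add column tenure_plus_3 = t['tenure'] + 3:
      tenure  tenure_plus_3
dept                       
Data      30             33
Ops       38             41
So mean() = 37.0.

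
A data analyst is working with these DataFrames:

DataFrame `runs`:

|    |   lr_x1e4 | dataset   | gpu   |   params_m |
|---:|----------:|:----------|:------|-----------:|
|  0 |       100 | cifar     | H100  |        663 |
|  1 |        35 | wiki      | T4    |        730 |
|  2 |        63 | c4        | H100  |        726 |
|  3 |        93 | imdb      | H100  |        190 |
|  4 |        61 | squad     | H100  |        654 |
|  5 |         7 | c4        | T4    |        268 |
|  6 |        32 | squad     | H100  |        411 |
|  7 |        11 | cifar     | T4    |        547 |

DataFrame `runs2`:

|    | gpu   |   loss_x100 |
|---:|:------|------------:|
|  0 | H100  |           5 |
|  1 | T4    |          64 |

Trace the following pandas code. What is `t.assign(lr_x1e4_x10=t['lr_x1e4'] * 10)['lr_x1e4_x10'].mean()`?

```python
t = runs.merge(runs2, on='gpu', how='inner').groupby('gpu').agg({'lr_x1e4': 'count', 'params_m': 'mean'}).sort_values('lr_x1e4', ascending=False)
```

merge on 'gpu' (how='inner') → 8 rows:
   lr_x1e4 dataset   gpu  params_m  loss_x100
0      100   cifar  H100       663          5
1       35    wiki    T4       730         64
2       63      c4  H100       726          5
3       93    imdb  H100       190          5
4       61   squad  H100       654          5
5        7      c4    T4       268         64
6       32   squad  H100       411          5
7       11   cifar    T4       547         64
group by gpu: count(lr_x1e4), mean(params_m):
      lr_x1e4  params_m
gpu                    
H100        5     528.8
T4          3     515.0
sort by lr_x1e4 descending:
      lr_x1e4  params_m
gpu                    
H100        5     528.8
T4          3     515.0
add column lr_x1e4_x10 = t['lr_x1e4'] * 10:
      lr_x1e4  params_m  lr_x1e4_x10
gpu                                 
H100        5     528.8           50
T4          3     515.0           30
Hence 40.0.

40.0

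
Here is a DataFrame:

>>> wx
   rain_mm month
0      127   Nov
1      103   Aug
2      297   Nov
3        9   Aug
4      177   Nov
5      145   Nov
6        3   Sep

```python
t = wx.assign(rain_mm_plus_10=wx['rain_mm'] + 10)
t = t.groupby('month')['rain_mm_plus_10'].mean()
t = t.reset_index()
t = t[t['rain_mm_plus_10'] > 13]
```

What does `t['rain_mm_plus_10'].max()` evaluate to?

add column rain_mm_plus_10 = wx['rain_mm'] + 10:
   rain_mm month  rain_mm_plus_10
0      127   Nov              137
1      103   Aug              113
2      297   Nov              307
3        9   Aug               19
4      177   Nov              187
5      145   Nov              155
6        3   Sep               13
group by month, mean of rain_mm_plus_10:
month
Aug     66.0
Nov    196.5
Sep     13.0
Name: rain_mm_plus_10, dtype: float64
reset_index():
  month  rain_mm_plus_10
0   Aug             66.0
1   Nov            196.5
2   Sep             13.0
filter rows where rain_mm_plus_10 > 13:
  month  rain_mm_plus_10
0   Aug             66.0
1   Nov            196.5

196.5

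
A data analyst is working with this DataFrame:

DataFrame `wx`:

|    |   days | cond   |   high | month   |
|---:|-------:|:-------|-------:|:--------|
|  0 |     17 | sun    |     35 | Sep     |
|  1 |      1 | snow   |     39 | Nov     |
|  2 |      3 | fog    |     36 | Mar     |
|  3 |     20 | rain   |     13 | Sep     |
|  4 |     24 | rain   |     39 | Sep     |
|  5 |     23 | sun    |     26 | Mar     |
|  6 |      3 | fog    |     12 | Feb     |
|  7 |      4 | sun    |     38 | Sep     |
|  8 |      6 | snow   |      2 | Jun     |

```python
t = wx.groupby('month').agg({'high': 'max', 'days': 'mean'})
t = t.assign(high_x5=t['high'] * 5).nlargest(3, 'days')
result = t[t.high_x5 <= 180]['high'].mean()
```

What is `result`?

19.0

group by month: max(high), mean(days):
       high   days
month             
Feb      12   3.00
Jun       2   6.00
Mar      36  13.00
Nov      39   1.00
Sep      39  16.25
add column high_x5 = t['high'] * 5:
       high   days  high_x5
month                      
Feb      12   3.00       60
Jun       2   6.00       10
Mar      36  13.00      180
Nov      39   1.00      195
Sep      39  16.25      195
take 3 rows with largest days:
       high   days  high_x5
month                      
Sep      39  16.25      195
Mar      36  13.00      180
Jun       2   6.00       10
filter rows where high_x5 <= 180:
       high  days  high_x5
month                     
Mar      36  13.0      180
Jun       2   6.0       10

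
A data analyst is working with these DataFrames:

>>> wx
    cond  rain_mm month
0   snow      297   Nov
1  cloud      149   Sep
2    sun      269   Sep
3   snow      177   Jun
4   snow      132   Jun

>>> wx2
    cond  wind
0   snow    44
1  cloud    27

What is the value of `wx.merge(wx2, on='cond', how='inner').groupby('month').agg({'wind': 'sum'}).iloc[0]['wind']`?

merge on 'cond' (how='inner') → 4 rows:
    cond  rain_mm month  wind
0   snow      297   Nov    44
1  cloud      149   Sep    27
2   snow      177   Jun    44
3   snow      132   Jun    44
group by month, sum of wind:
       wind
month      
Jun      88
Nov      44
Sep      27

88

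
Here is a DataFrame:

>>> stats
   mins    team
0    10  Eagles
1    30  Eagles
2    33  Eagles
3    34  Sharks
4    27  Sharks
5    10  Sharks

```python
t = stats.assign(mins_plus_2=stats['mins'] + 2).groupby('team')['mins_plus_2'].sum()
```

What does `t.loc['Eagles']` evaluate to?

79

add column mins_plus_2 = stats['mins'] + 2:
   mins    team  mins_plus_2
0    10  Eagles           12
1    30  Eagles           32
2    33  Eagles           35
3    34  Sharks           36
4    27  Sharks           29
5    10  Sharks           12
group by team, sum of mins_plus_2:
team
Eagles    79
Sharks    77
Name: mins_plus_2, dtype: int64
The value at index 'Eagles' is 79.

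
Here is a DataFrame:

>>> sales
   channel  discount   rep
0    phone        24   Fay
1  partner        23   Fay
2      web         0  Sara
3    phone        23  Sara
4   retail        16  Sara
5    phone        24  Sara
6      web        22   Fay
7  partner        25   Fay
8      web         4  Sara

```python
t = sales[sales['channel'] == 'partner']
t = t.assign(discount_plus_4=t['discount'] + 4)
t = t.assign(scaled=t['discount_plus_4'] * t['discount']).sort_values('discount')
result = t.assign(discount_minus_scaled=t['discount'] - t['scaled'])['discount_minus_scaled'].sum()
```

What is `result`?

-1298

filter rows where channel == 'partner':
   channel  discount  rep
1  partner        23  Fay
7  partner        25  Fay
add column discount_plus_4 = t['discount'] + 4:
   channel  discount  rep  discount_plus_4
1  partner        23  Fay               27
7  partner        25  Fay               29
add column scaled = t['discount_plus_4'] * t['discount']:
   channel  discount  rep  discount_plus_4  scaled
1  partner        23  Fay               27     621
7  partner        25  Fay               29     725
sort by discount:
   channel  discount  rep  discount_plus_4  scaled
1  partner        23  Fay               27     621
7  partner        25  Fay               29     725
add column discount_minus_scaled = t['discount'] - t['scaled']:
   channel  discount  rep  discount_plus_4  scaled  discount_minus_scaled
1  partner        23  Fay               27     621                   -598
7  partner        25  Fay               29     725                   -700
Reading off the sum of column 'discount_minus_scaled', we get -1298.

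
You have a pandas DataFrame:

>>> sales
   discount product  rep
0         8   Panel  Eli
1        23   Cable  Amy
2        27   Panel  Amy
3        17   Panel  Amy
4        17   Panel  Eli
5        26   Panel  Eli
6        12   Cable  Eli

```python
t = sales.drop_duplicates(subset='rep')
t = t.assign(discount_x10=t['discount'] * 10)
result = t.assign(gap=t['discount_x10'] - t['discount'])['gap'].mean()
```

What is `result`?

drop duplicate rep (keep=first):
   discount product  rep
0         8   Panel  Eli
1        23   Cable  Amy
add column discount_x10 = t['discount'] * 10:
   discount product  rep  discount_x10
0         8   Panel  Eli            80
1        23   Cable  Amy           230
add column gap = t['discount_x10'] - t['discount']:
   discount product  rep  discount_x10  gap
0         8   Panel  Eli            80   72
1        23   Cable  Amy           230  207
mean of column 'gap' → 139.5

139.5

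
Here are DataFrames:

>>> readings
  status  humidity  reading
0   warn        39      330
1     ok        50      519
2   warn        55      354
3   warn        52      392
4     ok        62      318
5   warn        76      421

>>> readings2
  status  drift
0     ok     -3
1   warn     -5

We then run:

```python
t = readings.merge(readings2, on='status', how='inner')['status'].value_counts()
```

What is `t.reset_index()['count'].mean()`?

merge on 'status' (how='inner') → 6 rows:
  status  humidity  reading  drift
0   warn        39      330     -5
1     ok        50      519     -3
2   warn        55      354     -5
3   warn        52      392     -5
4     ok        62      318     -3
5   warn        76      421     -5
value_counts of status:
status
warn    4
ok      2
Name: count, dtype: int64
reset_index():
  status  count
0   warn      4
1     ok      2

3.0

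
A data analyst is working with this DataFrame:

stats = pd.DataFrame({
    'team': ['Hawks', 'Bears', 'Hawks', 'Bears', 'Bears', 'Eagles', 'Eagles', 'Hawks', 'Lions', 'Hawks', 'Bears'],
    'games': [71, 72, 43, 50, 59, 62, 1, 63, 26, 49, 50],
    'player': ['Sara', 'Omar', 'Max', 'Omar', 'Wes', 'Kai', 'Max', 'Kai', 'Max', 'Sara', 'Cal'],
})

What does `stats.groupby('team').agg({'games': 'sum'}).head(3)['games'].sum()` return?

group by team, sum of games:
        games
team         
Bears     231
Eagles     63
Hawks     226
Lions      26
take first 3 rows:
        games
team         
Bears     231
Eagles     63
Hawks     226
Hence 520.

520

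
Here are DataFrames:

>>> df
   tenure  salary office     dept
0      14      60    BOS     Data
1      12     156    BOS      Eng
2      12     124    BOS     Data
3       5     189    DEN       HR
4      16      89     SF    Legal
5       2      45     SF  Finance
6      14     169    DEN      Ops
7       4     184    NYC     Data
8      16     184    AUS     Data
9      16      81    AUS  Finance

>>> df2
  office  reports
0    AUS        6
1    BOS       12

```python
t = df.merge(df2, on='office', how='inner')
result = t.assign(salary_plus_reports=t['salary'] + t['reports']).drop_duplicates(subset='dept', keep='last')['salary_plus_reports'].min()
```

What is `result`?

merge on 'office' (how='inner') → 5 rows:
   tenure  salary office     dept  reports
0      14      60    BOS     Data       12
1      12     156    BOS      Eng       12
2      12     124    BOS     Data       12
3      16     184    AUS     Data        6
4      16      81    AUS  Finance        6
add column salary_plus_reports = t['salary'] + t['reports']:
   tenure  salary office     dept  reports  salary_plus_reports
0      14      60    BOS     Data       12                   72
1      12     156    BOS      Eng       12                  168
2      12     124    BOS     Data       12                  136
3      16     184    AUS     Data        6                  190
4      16      81    AUS  Finance        6                   87
drop duplicate dept (keep=last):
   tenure  salary office     dept  reports  salary_plus_reports
1      12     156    BOS      Eng       12                  168
3      16     184    AUS     Data        6                  190
4      16      81    AUS  Finance        6                   87
So min() = 87.

87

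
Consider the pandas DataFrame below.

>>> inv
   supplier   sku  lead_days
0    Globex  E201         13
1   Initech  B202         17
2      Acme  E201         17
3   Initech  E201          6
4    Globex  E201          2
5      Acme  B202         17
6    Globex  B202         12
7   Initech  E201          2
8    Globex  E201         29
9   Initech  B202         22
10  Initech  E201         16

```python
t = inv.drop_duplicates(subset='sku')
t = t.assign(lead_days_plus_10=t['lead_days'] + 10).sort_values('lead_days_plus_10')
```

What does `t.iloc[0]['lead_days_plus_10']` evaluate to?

23

drop duplicate sku (keep=first):
  supplier   sku  lead_days
0   Globex  E201         13
1  Initech  B202         17
add column lead_days_plus_10 = t['lead_days'] + 10:
  supplier   sku  lead_days  lead_days_plus_10
0   Globex  E201         13                 23
1  Initech  B202         17                 27
sort by lead_days_plus_10:
  supplier   sku  lead_days  lead_days_plus_10
0   Globex  E201         13                 23
1  Initech  B202         17                 27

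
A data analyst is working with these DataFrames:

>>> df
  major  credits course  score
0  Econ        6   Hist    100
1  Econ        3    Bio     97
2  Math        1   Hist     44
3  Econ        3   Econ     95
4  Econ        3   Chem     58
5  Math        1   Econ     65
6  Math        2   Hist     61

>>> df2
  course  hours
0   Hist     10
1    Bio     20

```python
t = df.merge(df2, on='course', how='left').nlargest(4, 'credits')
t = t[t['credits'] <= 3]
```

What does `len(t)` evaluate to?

3

merge on 'course' (how='left') → 7 rows:
  major  credits course  score  hours
0  Econ        6   Hist    100   10.0
1  Econ        3    Bio     97   20.0
2  Math        1   Hist     44   10.0
3  Econ        3   Econ     95    NaN
4  Econ        3   Chem     58    NaN
5  Math        1   Econ     65    NaN
6  Math        2   Hist     61   10.0
take 4 rows with largest credits:
  major  credits course  score  hours
0  Econ        6   Hist    100   10.0
1  Econ        3    Bio     97   20.0
3  Econ        3   Econ     95    NaN
4  Econ        3   Chem     58    NaN
filter rows where credits <= 3:
  major  credits course  score  hours
1  Econ        3    Bio     97   20.0
3  Econ        3   Econ     95    NaN
4  Econ        3   Chem     58    NaN
Then the number of rows: 3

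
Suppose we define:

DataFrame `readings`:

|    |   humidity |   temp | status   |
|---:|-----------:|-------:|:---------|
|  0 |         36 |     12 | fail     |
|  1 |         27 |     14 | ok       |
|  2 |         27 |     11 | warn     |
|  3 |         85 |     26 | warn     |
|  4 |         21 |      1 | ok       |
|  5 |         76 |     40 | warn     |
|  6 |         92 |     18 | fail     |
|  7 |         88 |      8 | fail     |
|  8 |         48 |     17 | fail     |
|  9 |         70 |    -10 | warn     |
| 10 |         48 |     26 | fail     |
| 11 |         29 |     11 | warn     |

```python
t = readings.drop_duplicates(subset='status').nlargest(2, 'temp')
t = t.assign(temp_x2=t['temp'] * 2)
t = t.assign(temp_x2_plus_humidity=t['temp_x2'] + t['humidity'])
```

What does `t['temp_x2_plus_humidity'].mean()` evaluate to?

57.5

drop duplicate status (keep=first):
   humidity  temp status
0        36    12   fail
1        27    14     ok
2        27    11   warn
take 2 rows with largest temp:
   humidity  temp status
1        27    14     ok
0        36    12   fail
add column temp_x2 = t['temp'] * 2:
   humidity  temp status  temp_x2
1        27    14     ok       28
0        36    12   fail       24
add column temp_x2_plus_humidity = t['temp_x2'] + t['humidity']:
   humidity  temp status  temp_x2  temp_x2_plus_humidity
1        27    14     ok       28                     55
0        36    12   fail       24                     60
Taking the mean of column 'temp_x2_plus_humidity' gives 57.5.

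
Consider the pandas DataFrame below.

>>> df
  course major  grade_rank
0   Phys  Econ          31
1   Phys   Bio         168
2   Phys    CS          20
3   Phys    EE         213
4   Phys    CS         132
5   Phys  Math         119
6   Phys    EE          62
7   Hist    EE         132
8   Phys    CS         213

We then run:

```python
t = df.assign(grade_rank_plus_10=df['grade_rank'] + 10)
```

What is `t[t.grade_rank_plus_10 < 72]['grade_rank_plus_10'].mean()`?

35.5

add column grade_rank_plus_10 = df['grade_rank'] + 10:
  course major  grade_rank  grade_rank_plus_10
0   Phys  Econ          31                  41
1   Phys   Bio         168                 178
2   Phys    CS          20                  30
3   Phys    EE         213                 223
4   Phys    CS         132                 142
5   Phys  Math         119                 129
6   Phys    EE          62                  72
7   Hist    EE         132                 142
8   Phys    CS         213                 223
filter rows where grade_rank_plus_10 < 72:
  course major  grade_rank  grade_rank_plus_10
0   Phys  Econ          31                  41
2   Phys    CS          20                  30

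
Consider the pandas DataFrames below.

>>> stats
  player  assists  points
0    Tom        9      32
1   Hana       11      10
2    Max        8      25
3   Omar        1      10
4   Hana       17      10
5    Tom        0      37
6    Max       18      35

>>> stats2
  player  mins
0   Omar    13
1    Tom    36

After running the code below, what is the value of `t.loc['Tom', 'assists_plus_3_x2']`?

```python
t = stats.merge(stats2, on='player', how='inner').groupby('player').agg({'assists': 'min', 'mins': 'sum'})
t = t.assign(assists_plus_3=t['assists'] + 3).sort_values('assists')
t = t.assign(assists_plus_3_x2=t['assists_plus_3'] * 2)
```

6

merge on 'player' (how='inner') → 3 rows:
  player  assists  points  mins
0    Tom        9      32    36
1   Omar        1      10    13
2    Tom        0      37    36
group by player: min(assists), sum(mins):
        assists  mins
player               
Omar          1    13
Tom           0    72
add column assists_plus_3 = t['assists'] + 3:
        assists  mins  assists_plus_3
player                               
Omar          1    13               4
Tom           0    72               3
sort by assists:
        assists  mins  assists_plus_3
player                               
Tom           0    72               3
Omar          1    13               4
add column assists_plus_3_x2 = t['assists_plus_3'] * 2:
        assists  mins  assists_plus_3  assists_plus_3_x2
player                                                  
Tom           0    72               3                  6
Omar          1    13               4                  8
Reading off the value at row 'Tom', column 'assists_plus_3_x2', we get 6.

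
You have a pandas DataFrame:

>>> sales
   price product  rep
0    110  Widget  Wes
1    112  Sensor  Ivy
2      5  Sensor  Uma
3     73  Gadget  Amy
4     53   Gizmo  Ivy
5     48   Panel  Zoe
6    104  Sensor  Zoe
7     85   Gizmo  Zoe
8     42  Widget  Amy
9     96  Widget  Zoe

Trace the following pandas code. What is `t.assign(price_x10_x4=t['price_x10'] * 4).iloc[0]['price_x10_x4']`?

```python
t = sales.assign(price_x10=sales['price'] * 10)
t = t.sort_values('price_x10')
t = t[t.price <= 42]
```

200

add column price_x10 = sales['price'] * 10:
   price product  rep  price_x10
0    110  Widget  Wes       1100
1    112  Sensor  Ivy       1120
2      5  Sensor  Uma         50
3     73  Gadget  Amy        730
4     53   Gizmo  Ivy        530
5     48   Panel  Zoe        480
6    104  Sensor  Zoe       1040
7     85   Gizmo  Zoe        850
8     42  Widget  Amy        420
9     96  Widget  Zoe        960
sort by price_x10:
   price product  rep  price_x10
2      5  Sensor  Uma         50
8     42  Widget  Amy        420
5     48   Panel  Zoe        480
4     53   Gizmo  Ivy        530
3     73  Gadget  Amy        730
7     85   Gizmo  Zoe        850
9     96  Widget  Zoe        960
6    104  Sensor  Zoe       1040
0    110  Widget  Wes       1100
1    112  Sensor  Ivy       1120
filter rows where price <= 42:
   price product  rep  price_x10
2      5  Sensor  Uma         50
8     42  Widget  Amy        420
add column price_x10_x4 = t['price_x10'] * 4:
   price product  rep  price_x10  price_x10_x4
2      5  Sensor  Uma         50           200
8     42  Widget  Amy        420          1680
Taking the value at position 0, column 'price_x10_x4' gives 200.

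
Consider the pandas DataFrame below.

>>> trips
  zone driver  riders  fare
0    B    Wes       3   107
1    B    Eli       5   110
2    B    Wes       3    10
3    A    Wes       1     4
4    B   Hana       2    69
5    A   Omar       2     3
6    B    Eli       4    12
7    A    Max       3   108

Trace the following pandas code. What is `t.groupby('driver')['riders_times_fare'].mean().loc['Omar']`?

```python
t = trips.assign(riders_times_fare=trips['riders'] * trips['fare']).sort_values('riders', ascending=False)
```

add column riders_times_fare = trips['riders'] * trips['fare']:
  zone driver  riders  fare  riders_times_fare
0    B    Wes       3   107                321
1    B    Eli       5   110                550
2    B    Wes       3    10                 30
3    A    Wes       1     4                  4
4    B   Hana       2    69                138
5    A   Omar       2     3                  6
6    B    Eli       4    12                 48
7    A    Max       3   108                324
sort by riders descending:
  zone driver  riders  fare  riders_times_fare
1    B    Eli       5   110                550
6    B    Eli       4    12                 48
0    B    Wes       3   107                321
2    B    Wes       3    10                 30
7    A    Max       3   108                324
4    B   Hana       2    69                138
5    A   Omar       2     3                  6
3    A    Wes       1     4                  4
group by driver, mean of riders_times_fare:
driver
Eli     299.000000
Hana    138.000000
Max     324.000000
Omar      6.000000
Wes     118.333333
Name: riders_times_fare, dtype: float64
value at index 'Omar' → 6.0

6.0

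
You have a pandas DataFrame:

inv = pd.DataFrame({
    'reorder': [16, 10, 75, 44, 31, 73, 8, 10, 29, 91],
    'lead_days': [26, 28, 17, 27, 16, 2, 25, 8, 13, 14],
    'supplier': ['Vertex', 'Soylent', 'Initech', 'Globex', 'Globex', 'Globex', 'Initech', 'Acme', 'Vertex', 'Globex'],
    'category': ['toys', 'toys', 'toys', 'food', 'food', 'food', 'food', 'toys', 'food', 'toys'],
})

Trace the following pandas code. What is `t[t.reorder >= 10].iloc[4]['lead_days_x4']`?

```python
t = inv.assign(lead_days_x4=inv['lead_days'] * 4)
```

add column lead_days_x4 = inv['lead_days'] * 4:
   reorder  lead_days supplier category  lead_days_x4
0       16         26   Vertex     toys           104
1       10         28  Soylent     toys           112
2       75         17  Initech     toys            68
3       44         27   Globex     food           108
4       31         16   Globex     food            64
5       73          2   Globex     food             8
6        8         25  Initech     food           100
7       10          8     Acme     toys            32
8       29         13   Vertex     food            52
9       91         14   Globex     toys            56
filter rows where reorder >= 10:
   reorder  lead_days supplier category  lead_days_x4
0       16         26   Vertex     toys           104
1       10         28  Soylent     toys           112
2       75         17  Initech     toys            68
3       44         27   Globex     food           108
4       31         16   Globex     food            64
5       73          2   Globex     food             8
7       10          8     Acme     toys            32
8       29         13   Vertex     food            52
9       91         14   Globex     toys            56
Taking the value at position 4, column 'lead_days_x4' gives 64.

64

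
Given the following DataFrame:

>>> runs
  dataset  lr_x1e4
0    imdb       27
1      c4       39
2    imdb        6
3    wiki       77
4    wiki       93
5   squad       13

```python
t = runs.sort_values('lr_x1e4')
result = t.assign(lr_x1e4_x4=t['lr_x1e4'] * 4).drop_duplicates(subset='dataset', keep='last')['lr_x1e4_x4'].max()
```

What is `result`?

372

sort by lr_x1e4:
  dataset  lr_x1e4
2    imdb        6
5   squad       13
0    imdb       27
1      c4       39
3    wiki       77
4    wiki       93
add column lr_x1e4_x4 = t['lr_x1e4'] * 4:
  dataset  lr_x1e4  lr_x1e4_x4
2    imdb        6          24
5   squad       13          52
0    imdb       27         108
1      c4       39         156
3    wiki       77         308
4    wiki       93         372
drop duplicate dataset (keep=last):
  dataset  lr_x1e4  lr_x1e4_x4
5   squad       13          52
0    imdb       27         108
1      c4       39         156
4    wiki       93         372
Reading off the max of column 'lr_x1e4_x4', we get 372.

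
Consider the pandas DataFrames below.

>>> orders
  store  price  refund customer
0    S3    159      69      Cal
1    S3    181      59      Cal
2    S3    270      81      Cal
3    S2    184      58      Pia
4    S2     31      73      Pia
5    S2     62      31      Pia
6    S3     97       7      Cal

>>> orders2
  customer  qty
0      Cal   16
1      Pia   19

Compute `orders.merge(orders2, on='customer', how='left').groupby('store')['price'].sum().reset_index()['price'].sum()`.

984

merge on 'customer' (how='left') → 7 rows:
  store  price  refund customer  qty
0    S3    159      69      Cal   16
1    S3    181      59      Cal   16
2    S3    270      81      Cal   16
3    S2    184      58      Pia   19
4    S2     31      73      Pia   19
5    S2     62      31      Pia   19
6    S3     97       7      Cal   16
group by store, sum of price:
store
S2    277
S3    707
Name: price, dtype: int64
reset_index():
  store  price
0    S2    277
1    S3    707
sum of column 'price' → 984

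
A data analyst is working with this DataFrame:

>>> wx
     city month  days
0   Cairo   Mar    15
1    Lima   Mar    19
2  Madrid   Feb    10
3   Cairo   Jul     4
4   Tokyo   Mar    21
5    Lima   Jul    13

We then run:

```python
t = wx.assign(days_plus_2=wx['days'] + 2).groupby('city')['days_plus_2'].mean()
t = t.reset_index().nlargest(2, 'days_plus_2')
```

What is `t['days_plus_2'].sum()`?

41.0

add column days_plus_2 = wx['days'] + 2:
     city month  days  days_plus_2
0   Cairo   Mar    15           17
1    Lima   Mar    19           21
2  Madrid   Feb    10           12
3   Cairo   Jul     4            6
4   Tokyo   Mar    21           23
5    Lima   Jul    13           15
group by city, mean of days_plus_2:
city
Cairo     11.5
Lima      18.0
Madrid    12.0
Tokyo     23.0
Name: days_plus_2, dtype: float64
reset_index():
     city  days_plus_2
0   Cairo         11.5
1    Lima         18.0
2  Madrid         12.0
3   Tokyo         23.0
take 2 rows with largest days_plus_2:
    city  days_plus_2
3  Tokyo         23.0
1   Lima         18.0
Hence 41.0.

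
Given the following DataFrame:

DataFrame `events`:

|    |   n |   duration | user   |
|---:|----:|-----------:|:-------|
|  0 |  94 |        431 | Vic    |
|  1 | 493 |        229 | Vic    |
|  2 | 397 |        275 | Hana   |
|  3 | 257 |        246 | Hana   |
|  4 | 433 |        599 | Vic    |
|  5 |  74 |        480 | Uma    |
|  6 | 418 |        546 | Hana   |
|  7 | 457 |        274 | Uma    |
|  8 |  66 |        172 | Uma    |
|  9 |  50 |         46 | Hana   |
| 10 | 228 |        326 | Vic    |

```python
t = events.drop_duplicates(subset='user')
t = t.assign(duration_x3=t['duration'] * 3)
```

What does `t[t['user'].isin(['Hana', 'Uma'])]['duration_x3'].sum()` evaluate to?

drop duplicate user (keep=first):
     n  duration  user
0   94       431   Vic
2  397       275  Hana
5   74       480   Uma
add column duration_x3 = t['duration'] * 3:
     n  duration  user  duration_x3
0   94       431   Vic         1293
2  397       275  Hana          825
5   74       480   Uma         1440
filter rows where user in ['Hana', 'Uma']:
     n  duration  user  duration_x3
2  397       275  Hana          825
5   74       480   Uma         1440

2265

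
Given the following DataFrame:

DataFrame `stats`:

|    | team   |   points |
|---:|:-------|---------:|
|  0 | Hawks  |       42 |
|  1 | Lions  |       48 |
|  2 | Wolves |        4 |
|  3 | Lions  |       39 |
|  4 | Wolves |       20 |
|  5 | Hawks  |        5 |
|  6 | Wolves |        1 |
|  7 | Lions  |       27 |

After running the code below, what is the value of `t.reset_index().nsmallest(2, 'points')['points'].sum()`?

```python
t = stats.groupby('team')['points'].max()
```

group by team, max of points:
team
Hawks     42
Lions     48
Wolves    20
Name: points, dtype: int64
reset_index():
     team  points
0   Hawks      42
1   Lions      48
2  Wolves      20
take 2 rows with smallest points:
     team  points
2  Wolves      20
0   Hawks      42

62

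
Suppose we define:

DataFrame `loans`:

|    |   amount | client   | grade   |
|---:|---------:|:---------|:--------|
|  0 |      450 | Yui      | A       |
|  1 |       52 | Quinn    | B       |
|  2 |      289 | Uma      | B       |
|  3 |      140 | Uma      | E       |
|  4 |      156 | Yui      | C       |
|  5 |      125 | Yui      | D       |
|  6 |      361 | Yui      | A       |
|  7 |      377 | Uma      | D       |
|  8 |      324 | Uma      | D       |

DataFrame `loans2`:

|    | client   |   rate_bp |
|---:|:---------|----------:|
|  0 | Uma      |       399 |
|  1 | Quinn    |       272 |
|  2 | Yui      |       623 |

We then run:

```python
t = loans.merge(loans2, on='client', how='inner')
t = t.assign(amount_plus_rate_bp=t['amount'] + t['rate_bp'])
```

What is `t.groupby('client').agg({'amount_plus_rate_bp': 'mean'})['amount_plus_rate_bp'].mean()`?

merge on 'client' (how='inner') → 9 rows:
   amount client grade  rate_bp
0     450    Yui     A      623
1      52  Quinn     B      272
2     289    Uma     B      399
3     140    Uma     E      399
4     156    Yui     C      623
5     125    Yui     D      623
6     361    Yui     A      623
7     377    Uma     D      399
8     324    Uma     D      399
add column amount_plus_rate_bp = t['amount'] + t['rate_bp']:
   amount client grade  rate_bp  amount_plus_rate_bp
0     450    Yui     A      623                 1073
1      52  Quinn     B      272                  324
2     289    Uma     B      399                  688
3     140    Uma     E      399                  539
4     156    Yui     C      623                  779
5     125    Yui     D      623                  748
6     361    Yui     A      623                  984
7     377    Uma     D      399                  776
8     324    Uma     D      399                  723
group by client, mean of amount_plus_rate_bp:
        amount_plus_rate_bp
client                     
Quinn                 324.0
Uma                   681.5
Yui                   896.0
Finally, mean of column 'amount_plus_rate_bp' = 633.833333333.

633.833333333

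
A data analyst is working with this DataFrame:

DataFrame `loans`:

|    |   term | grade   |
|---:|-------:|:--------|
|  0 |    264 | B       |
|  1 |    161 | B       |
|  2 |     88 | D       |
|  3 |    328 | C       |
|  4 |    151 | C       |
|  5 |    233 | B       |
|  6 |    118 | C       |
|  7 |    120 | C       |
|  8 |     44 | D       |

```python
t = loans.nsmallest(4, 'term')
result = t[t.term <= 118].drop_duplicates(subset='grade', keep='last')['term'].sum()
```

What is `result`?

take 4 rows with smallest term:
   term grade
8    44     D
2    88     D
6   118     C
7   120     C
filter rows where term <= 118:
   term grade
8    44     D
2    88     D
6   118     C
drop duplicate grade (keep=last):
   term grade
2    88     D
6   118     C

206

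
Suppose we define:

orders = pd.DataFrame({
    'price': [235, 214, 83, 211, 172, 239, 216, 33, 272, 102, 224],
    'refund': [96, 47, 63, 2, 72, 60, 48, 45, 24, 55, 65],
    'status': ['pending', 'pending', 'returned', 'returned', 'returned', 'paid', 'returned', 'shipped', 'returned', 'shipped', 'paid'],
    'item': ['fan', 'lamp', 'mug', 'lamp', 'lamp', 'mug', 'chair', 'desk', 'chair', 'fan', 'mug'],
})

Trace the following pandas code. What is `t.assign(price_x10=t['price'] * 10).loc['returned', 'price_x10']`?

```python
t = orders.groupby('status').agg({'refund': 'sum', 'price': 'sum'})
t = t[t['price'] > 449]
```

group by status: sum(refund), sum(price):
          refund  price
status                 
paid         125    463
pending      143    449
returned     209    954
shipped      100    135
filter rows where price > 449:
          refund  price
status                 
paid         125    463
returned     209    954
add column price_x10 = t['price'] * 10:
          refund  price  price_x10
status                            
paid         125    463       4630
returned     209    954       9540
Reading off the value at row 'returned', column 'price_x10', we get 9540.

9540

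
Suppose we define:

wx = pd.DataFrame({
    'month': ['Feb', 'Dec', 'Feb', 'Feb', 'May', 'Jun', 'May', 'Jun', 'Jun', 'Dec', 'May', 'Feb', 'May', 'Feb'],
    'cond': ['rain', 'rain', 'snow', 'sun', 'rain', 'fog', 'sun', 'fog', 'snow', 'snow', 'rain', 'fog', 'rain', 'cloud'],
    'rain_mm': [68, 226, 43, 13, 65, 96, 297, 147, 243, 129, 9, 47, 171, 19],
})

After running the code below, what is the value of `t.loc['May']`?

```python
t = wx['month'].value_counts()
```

value_counts of month:
month
Feb    5
May    4
Jun    3
Dec    2
Name: count, dtype: int64
Taking the value at index 'May' gives 4.

4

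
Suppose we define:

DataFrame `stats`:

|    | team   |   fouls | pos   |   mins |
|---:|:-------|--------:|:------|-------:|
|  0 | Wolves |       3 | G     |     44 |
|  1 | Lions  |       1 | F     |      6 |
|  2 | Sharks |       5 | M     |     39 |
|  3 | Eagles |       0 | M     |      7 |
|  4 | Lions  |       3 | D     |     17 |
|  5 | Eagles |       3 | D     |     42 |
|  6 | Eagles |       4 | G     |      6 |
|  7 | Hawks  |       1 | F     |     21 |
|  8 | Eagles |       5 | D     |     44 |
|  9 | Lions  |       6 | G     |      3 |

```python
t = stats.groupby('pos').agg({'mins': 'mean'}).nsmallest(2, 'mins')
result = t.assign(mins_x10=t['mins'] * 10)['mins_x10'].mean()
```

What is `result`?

group by pos, mean of mins:
          mins
pos           
D    34.333333
F    13.500000
G    17.666667
M    23.000000
take 2 rows with smallest mins:
          mins
pos           
F    13.500000
G    17.666667
add column mins_x10 = t['mins'] * 10:
          mins    mins_x10
pos                       
F    13.500000  135.000000
G    17.666667  176.666667
mean of column 'mins_x10' → 155.833333333

155.833333333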